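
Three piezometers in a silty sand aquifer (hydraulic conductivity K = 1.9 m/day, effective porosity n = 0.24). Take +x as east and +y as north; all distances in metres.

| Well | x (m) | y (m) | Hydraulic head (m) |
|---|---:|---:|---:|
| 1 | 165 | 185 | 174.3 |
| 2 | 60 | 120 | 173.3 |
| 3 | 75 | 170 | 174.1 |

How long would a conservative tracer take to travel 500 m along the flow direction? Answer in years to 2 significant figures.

11 years

With h = a·x + b·y + c and 1 as origin, the differences give:
  (-105)·a + (-65)·b = -1.0
  (-90)·a + (-15)·b = -0.2
Eliminate b (×(-15) and ×(-65), subtract): -4275·a = 2.00 → a = ∂h/∂x = -0.0004678
Back-substitute: b = ∂h/∂y = +0.01614.
|∇h| = √(-0.0004678² + 0.01614²) = 0.01615
Seepage velocity v = K·i/n = 1.9 × 0.01615 / 0.24 = 0.1279 m/day.
t = 500 / 0.1279 = 3909 days = 10.7 years.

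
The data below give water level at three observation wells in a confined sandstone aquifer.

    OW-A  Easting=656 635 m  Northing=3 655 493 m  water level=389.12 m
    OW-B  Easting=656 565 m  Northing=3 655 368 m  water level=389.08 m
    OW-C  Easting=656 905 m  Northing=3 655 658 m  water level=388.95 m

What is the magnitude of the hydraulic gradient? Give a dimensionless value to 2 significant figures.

Differences from OW-A: to OW-B (Δx, Δy, Δh) = (-70, -125, -0.04); to OW-C = (270, 165, -0.17).
Solve a·Δx + b·Δy = Δh: det = (-70)·165 − 270·(-125) = 22200.
∂h/∂x = [(-0.04)·165 − (-0.17)·(-125)] / 22200 = -0.001255
∂h/∂y = [(-70)·(-0.17) − 270·(-0.04)] / 22200 = +0.001023
|∇h| = √(-0.001255² + 0.001023²) = 0.001619

0.0016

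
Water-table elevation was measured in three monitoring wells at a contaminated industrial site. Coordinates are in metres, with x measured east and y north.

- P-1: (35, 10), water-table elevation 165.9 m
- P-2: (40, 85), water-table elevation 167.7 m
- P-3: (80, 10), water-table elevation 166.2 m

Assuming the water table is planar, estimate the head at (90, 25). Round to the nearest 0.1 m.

Three-point gradient (reference P-1): Δ to P-2 = (5, 75, +1.8), Δ to P-3 = (45, 0, +0.3).
∂h/∂x = +0.006667, ∂h/∂y = +0.02356 (det = -3375).
h(90, 25) = 165.9 + (+0.006667)·(55) + (+0.02356)·(15) = 165.9 +0.367 +0.353 = 166.620 m.

166.6 m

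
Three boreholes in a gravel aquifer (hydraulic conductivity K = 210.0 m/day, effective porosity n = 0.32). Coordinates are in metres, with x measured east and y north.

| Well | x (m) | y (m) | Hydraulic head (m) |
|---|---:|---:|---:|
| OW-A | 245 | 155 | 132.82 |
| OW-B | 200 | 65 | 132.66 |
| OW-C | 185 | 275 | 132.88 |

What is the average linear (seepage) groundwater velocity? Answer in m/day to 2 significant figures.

With h = a·x + b·y + c and OW-A as origin, the differences give:
  (-45)·a + (-90)·b = -0.16
  (-60)·a + 120·b = +0.06
Eliminate b (×120 and ×(-90), subtract): -10800·a = -13.800 → a = ∂h/∂x = +0.001278
Back-substitute: b = ∂h/∂y = +0.001139.
|∇h| = √(0.001278² + 0.001139²) = 0.001712
Seepage velocity v = K·i/n = 210.0 × 0.001712 / 0.32 = 1.123 m/day.

1.1 m/day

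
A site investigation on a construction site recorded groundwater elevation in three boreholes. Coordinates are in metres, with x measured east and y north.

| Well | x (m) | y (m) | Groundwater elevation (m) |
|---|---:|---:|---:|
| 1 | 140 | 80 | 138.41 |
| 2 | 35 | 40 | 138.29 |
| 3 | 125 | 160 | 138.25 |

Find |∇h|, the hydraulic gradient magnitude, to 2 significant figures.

0.0024

With h = a·x + b·y + c and 1 as origin, the differences give:
  (-105)·a + (-40)·b = -0.12
  (-15)·a + 80·b = -0.16
Eliminate b (×80 and ×(-40), subtract): -9000·a = -16.000 → a = ∂h/∂x = +0.001778
Back-substitute: b = ∂h/∂y = -0.001667.
|∇h| = √(0.001778² + -0.001667²) = 0.002437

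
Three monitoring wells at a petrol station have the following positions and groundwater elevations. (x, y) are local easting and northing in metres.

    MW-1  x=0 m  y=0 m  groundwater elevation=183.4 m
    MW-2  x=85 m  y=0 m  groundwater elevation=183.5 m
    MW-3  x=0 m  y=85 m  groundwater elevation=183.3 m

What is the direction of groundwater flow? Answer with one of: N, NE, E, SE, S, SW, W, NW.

∂h/∂x = (183.5 − 183.4) / (85 − 0) = +0.001176
∂h/∂y = (183.3 − 183.4) / (85 − 0) = -0.001176
Flow = −∇h = (-0.001176 east, +0.001176 north), which points northwest.

NW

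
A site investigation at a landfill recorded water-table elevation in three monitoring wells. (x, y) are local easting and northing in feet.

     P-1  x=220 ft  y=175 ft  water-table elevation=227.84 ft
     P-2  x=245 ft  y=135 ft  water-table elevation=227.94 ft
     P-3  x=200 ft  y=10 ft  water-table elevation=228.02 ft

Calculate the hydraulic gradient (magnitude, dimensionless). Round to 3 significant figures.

0.00230

Three-point gradient (reference P-1): Δ to P-2 = (25, -40, +0.10), Δ to P-3 = (-20, -165, +0.18).
∂h/∂x = +0.001888, ∂h/∂y = -0.001320 (det = -4925).
|∇h| = √(0.001888² + -0.001320²) = 0.002304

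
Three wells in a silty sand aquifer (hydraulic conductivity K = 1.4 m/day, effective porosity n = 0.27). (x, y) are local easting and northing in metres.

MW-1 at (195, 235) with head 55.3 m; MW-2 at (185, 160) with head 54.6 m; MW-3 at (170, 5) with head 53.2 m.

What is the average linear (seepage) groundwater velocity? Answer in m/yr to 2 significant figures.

22 m/yr

Three-point gradient (reference MW-1): Δ to MW-2 = (-10, -75, -0.7), Δ to MW-3 = (-25, -230, -2.1).
∂h/∂x = +0.008235, ∂h/∂y = +0.008235 (det = 425).
|∇h| = √(0.008235² + 0.008235²) = 0.01165
Seepage velocity v = K·i/n = 1.4 × 0.01165 / 0.27 = 0.06041 m/day = 22.06 m/yr.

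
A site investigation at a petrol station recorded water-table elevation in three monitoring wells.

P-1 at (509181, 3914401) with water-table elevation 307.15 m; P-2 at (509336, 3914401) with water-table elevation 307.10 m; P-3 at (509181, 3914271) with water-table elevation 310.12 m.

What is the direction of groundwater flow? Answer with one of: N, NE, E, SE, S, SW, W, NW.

∂h/∂x = (307.10 − 307.15) / (509336 − 509181) = -0.0003226
∂h/∂y = (310.12 − 307.15) / (3914271 − 3914401) = -0.02285
Flow = −∇h = (+0.0003226 east, +0.02285 north), which points north.

N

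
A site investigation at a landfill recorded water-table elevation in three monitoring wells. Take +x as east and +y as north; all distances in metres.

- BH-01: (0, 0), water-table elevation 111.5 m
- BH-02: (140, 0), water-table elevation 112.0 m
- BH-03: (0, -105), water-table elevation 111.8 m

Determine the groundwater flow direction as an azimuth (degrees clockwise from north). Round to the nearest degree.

∂h/∂x = (112.0 − 111.5) / (140 − 0) = +0.003571
∂h/∂y = (111.8 − 111.5) / (-105 − 0) = -0.002857
Flow direction (−∇h) has components (-0.003571 E, +0.002857 N).
Azimuth = atan2(E, N) = atan2(-0.003571, +0.002857) = 308.7° ≈ 309°.

309°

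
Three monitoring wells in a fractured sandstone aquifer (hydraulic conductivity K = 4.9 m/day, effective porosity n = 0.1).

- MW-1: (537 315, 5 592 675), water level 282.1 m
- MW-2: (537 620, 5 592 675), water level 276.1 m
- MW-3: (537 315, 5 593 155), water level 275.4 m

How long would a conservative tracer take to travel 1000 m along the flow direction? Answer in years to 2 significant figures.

∂h/∂x = (276.1 − 282.1) / (537620 − 537315) = -0.01967
∂h/∂y = (275.4 − 282.1) / (5593155 − 5592675) = -0.01396
|∇h| = √(-0.01967² + -0.01396²) = 0.02412
Seepage velocity v = K·i/n = 4.9 × 0.02412 / 0.1 = 1.182 m/day.
t = 1000 / 1.182 = 846 days = 2.32 years.

2.3 years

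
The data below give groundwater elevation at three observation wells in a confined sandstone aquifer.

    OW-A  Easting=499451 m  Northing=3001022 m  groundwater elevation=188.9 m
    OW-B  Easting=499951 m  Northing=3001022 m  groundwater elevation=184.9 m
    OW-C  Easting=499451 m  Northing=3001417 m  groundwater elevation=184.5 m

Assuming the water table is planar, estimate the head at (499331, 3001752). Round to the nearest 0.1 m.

∂h/∂x = (184.9 − 188.9) / (499951 − 499451) = -0.008000
∂h/∂y = (184.5 − 188.9) / (3001417 − 3001022) = -0.01114
h(499331, 3001752) = 188.9 + (-0.008000)·(-120) + (-0.01114)·(730) = 188.9 +0.960 -8.132 = 181.728 m.

181.7 m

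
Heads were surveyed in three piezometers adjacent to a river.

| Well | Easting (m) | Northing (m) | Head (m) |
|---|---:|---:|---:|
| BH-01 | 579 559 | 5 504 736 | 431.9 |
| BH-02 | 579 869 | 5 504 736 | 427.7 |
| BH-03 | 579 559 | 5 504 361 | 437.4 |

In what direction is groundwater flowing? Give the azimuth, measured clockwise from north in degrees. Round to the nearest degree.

∂h/∂x = (427.7 − 431.9) / (579869 − 579559) = -0.01355
∂h/∂y = (437.4 − 431.9) / (5504361 − 5504736) = -0.01467
Flow direction (−∇h) has components (+0.01355 E, +0.01467 N).
Azimuth = atan2(E, N) = atan2(+0.01355, +0.01467) = 42.7° ≈ 043°.

043°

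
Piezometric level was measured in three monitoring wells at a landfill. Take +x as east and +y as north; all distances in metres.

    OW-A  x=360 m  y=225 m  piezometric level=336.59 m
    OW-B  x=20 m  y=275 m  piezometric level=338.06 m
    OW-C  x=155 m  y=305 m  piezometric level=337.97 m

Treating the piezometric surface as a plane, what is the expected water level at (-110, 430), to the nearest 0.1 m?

Differences from OW-A: to OW-B (Δx, Δy, Δh) = (-340, 50, +1.47); to OW-C = (-205, 80, +1.38).
Determinant of the coordinate differences = (-340)·80 − (-205)·50 = -16950.
∂h/∂x = [(+1.47)·80 − (+1.38)·50] / -16950 = -0.002867
∂h/∂y = [(-340)·(+1.38) − (-205)·(+1.47)] / -16950 = +0.009903
h(-110, 430) = 336.59 + (-0.002867)·(-470) + (+0.009903)·(205) = 336.59 +1.348 +2.030 = 339.968 m.

340.0 m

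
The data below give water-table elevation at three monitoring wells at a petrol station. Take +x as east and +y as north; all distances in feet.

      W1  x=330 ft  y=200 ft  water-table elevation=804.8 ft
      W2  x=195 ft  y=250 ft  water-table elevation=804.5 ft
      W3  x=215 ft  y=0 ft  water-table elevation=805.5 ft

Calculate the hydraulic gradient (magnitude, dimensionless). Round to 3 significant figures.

Three-point gradient (reference W1): Δ to W2 = (-135, 50, -0.3), Δ to W3 = (-115, -200, +0.7).
∂h/∂x = +0.0007634, ∂h/∂y = -0.003939 (det = 32750).
|∇h| = √(0.0007634² + -0.003939²) = 0.004012

0.00401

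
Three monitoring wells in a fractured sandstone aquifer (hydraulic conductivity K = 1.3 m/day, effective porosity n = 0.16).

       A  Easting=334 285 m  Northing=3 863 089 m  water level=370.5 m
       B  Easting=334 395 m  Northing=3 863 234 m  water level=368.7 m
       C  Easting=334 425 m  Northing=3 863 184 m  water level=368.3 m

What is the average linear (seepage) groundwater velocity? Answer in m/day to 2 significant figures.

0.12 m/day

Differences from A: to B (Δx, Δy, Δh) = (110, 145, -1.8); to C = (140, 95, -2.2).
Solve a·Δx + b·Δy = Δh: det = 110·95 − 140·145 = -9850.
∂h/∂x = [(-1.8)·95 − (-2.2)·145] / -9850 = -0.01503
∂h/∂y = [110·(-2.2) − 140·(-1.8)] / -9850 = -0.001015
|∇h| = √(-0.01503² + -0.001015²) = 0.01506
Seepage velocity v = K·i/n = 1.3 × 0.01506 / 0.16 = 0.1224 m/day.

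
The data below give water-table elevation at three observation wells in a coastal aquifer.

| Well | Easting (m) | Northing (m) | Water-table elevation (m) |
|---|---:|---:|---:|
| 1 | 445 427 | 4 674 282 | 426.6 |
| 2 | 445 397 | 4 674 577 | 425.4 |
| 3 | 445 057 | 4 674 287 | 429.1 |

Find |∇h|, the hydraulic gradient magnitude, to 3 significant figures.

Taking 1 as reference: 2−1 = (-30, 295, -1.2); 3−1 = (-370, 5, +2.5).
Determinant of the coordinate differences = (-30)·5 − (-370)·295 = 109000.
∂h/∂x = [(-1.2)·5 − (+2.5)·295] / 109000 = -0.006821
∂h/∂y = [(-30)·(+2.5) − (-370)·(-1.2)] / 109000 = -0.004761
|∇h| = √(-0.006821² + -0.004761²) = 0.008318

0.00832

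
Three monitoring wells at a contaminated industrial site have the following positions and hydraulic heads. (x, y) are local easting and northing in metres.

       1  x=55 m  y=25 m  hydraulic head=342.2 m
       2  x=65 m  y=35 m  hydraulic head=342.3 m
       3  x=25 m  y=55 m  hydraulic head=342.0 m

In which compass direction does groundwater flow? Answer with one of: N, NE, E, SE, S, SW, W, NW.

With h = a·x + b·y + c and 1 as origin, the differences give:
  10·a + 10·b = +0.1
  (-30)·a + 30·b = -0.2
Eliminate b (×30 and ×10, subtract): 600·a = 5.00 → a = ∂h/∂x = +0.008333
Back-substitute: b = ∂h/∂y = +0.001667.
Flow = −∇h = (-0.008333 east, -0.001667 north), which points west.

W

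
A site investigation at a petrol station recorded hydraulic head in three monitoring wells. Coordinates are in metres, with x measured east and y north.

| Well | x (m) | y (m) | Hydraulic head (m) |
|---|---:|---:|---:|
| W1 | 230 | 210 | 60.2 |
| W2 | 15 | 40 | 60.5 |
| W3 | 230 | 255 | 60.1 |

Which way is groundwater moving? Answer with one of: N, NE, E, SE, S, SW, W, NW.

N

With h = a·x + b·y + c and W1 as origin, the differences give:
  (-215)·a + (-170)·b = +0.3
  0·a + 45·b = -0.1
Eliminate b (×45 and ×(-170), subtract): -9675·a = -3.50 → a = ∂h/∂x = +0.0003618
Back-substitute: b = ∂h/∂y = -0.002222.
Flow = −∇h = (-0.0003618 east, +0.002222 north), which points north.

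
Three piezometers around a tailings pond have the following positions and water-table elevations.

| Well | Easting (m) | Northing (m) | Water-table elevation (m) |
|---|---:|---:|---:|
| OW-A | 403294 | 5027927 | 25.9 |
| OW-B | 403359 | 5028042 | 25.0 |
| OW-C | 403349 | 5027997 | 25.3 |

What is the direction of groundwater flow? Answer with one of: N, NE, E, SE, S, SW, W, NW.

Taking OW-A as reference: OW-B−OW-A = (65, 115, -0.9); OW-C−OW-A = (55, 70, -0.6).
Determinant of the coordinate differences = 65·70 − 55·115 = -1775.
∂h/∂x = [(-0.9)·70 − (-0.6)·115] / -1775 = -0.003380
∂h/∂y = [65·(-0.6) − 55·(-0.9)] / -1775 = -0.005915
Flow = −∇h = (+0.003380 east, +0.005915 north), which points northeast.

NE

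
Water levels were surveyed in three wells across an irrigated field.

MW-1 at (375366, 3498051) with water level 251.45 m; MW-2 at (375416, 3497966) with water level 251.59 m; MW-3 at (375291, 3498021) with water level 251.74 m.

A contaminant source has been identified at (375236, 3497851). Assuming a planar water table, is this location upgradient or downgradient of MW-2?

upgradient

Taking MW-1 as reference: MW-2−MW-1 = (50, -85, +0.14); MW-3−MW-1 = (-75, -30, +0.29).
Determinant of the coordinate differences = 50·(-30) − (-75)·(-85) = -7875.
∂h/∂x = [(+0.14)·(-30) − (+0.29)·(-85)] / -7875 = -0.002597
∂h/∂y = [50·(+0.29) − (-75)·(+0.14)] / -7875 = -0.003175
Head at (375236, 3497851) = 251.45 + (-0.002597)·(-130) + (-0.003175)·(-200) = 252.42 m.
That is higher than the 251.59 m at MW-2, so the point is upgradient.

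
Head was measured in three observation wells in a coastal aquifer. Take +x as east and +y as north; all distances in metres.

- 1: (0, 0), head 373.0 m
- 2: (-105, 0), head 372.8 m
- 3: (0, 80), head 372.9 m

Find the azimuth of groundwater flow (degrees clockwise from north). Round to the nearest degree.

∂h/∂x = (372.8 − 373.0) / (-105 − 0) = +0.001905
∂h/∂y = (372.9 − 373.0) / (80 − 0) = -0.001250
Flow direction (−∇h) has components (-0.001905 E, +0.001250 N).
Azimuth = atan2(E, N) = atan2(-0.001905, +0.001250) = 303.3° ≈ 303°.

303°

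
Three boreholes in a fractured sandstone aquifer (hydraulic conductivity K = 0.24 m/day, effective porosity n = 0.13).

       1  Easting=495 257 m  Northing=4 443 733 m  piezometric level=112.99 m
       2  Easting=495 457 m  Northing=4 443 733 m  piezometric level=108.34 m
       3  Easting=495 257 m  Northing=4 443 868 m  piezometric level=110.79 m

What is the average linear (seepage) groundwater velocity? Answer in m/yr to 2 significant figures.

19 m/yr

∂h/∂x = (108.34 − 112.99) / (495457 − 495257) = -0.02325
∂h/∂y = (110.79 − 112.99) / (4443868 − 4443733) = -0.01630
|∇h| = √(-0.02325² + -0.01630²) = 0.02839
Seepage velocity v = K·i/n = 0.24 × 0.02839 / 0.13 = 0.05241 m/day = 19.14 m/yr.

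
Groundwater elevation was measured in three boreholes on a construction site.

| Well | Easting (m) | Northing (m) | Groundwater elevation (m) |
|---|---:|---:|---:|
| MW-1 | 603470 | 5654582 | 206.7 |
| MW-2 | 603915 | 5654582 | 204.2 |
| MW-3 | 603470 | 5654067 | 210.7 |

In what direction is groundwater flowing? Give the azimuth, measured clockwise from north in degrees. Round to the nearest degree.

036°

∂h/∂x = (204.2 − 206.7) / (603915 − 603470) = -0.005618
∂h/∂y = (210.7 − 206.7) / (5654067 − 5654582) = -0.007767
Flow direction (−∇h) has components (+0.005618 E, +0.007767 N).
Azimuth = atan2(E, N) = atan2(+0.005618, +0.007767) = 35.9° ≈ 036°.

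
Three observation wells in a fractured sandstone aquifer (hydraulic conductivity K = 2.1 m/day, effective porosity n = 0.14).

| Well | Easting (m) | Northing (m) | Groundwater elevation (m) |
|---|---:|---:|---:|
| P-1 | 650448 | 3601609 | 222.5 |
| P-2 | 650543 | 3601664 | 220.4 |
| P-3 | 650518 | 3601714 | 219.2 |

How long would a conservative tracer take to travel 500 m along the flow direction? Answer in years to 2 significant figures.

3.3 years

Three-point gradient (reference P-1): Δ to P-2 = (95, 55, -2.1), Δ to P-3 = (70, 105, -3.3).
∂h/∂x = -0.006367, ∂h/∂y = -0.02718 (det = 6125).
|∇h| = √(-0.006367² + -0.02718²) = 0.02792
Seepage velocity v = K·i/n = 2.1 × 0.02792 / 0.14 = 0.4188 m/day.
t = 500 / 0.4188 = 1194 days = 3.27 years.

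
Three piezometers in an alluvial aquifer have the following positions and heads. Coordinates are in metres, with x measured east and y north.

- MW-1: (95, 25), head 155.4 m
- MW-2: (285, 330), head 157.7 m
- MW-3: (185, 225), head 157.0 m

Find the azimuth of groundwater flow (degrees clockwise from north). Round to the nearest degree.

164°

Differences from MW-1: to MW-2 (Δx, Δy, Δh) = (190, 305, +2.3); to MW-3 = (90, 200, +1.6).
Solve a·Δx + b·Δy = Δh: det = 190·200 − 90·305 = 10550.
∂h/∂x = [(+2.3)·200 − (+1.6)·305] / 10550 = -0.002654
∂h/∂y = [190·(+1.6) − 90·(+2.3)] / 10550 = +0.009194
Flow direction (−∇h) has components (+0.002654 E, -0.009194 N).
Azimuth = atan2(E, N) = atan2(+0.002654, -0.009194) = 163.9° ≈ 164°.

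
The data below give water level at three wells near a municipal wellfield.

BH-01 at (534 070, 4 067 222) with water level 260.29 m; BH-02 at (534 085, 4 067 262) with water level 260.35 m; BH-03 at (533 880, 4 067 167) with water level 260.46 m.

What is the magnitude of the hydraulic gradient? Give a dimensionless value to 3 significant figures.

0.00254

Three-point gradient (reference BH-01): Δ to BH-02 = (15, 40, +0.06), Δ to BH-03 = (-190, -55, +0.17).
∂h/∂x = -0.001491, ∂h/∂y = +0.002059 (det = 6775).
|∇h| = √(-0.001491² + 0.002059²) = 0.002542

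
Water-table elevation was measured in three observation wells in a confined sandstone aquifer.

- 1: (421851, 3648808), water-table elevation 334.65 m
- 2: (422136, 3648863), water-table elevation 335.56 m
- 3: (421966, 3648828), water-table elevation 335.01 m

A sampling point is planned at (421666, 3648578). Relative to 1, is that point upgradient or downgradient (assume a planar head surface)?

downgradient

Three-point gradient (reference 1): Δ to 2 = (285, 55, +0.91), Δ to 3 = (115, 20, +0.36).
∂h/∂x = +0.002560, ∂h/∂y = +0.003280 (det = -625).
Head at (421666, 3648578) = 334.65 + (+0.002560)·(-185) + (+0.003280)·(-230) = 333.42 m.
That is lower than the 334.65 m at 1, so the point is downgradient.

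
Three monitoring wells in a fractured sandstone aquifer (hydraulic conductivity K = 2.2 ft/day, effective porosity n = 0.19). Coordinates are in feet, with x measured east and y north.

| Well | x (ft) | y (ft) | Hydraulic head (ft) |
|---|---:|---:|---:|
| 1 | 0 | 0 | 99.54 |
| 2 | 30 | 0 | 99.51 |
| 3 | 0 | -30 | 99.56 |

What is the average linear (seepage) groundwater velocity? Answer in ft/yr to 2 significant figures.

5.1 ft/yr

∂h/∂x = (99.51 − 99.54) / (30 − 0) = -0.001000
∂h/∂y = (99.56 − 99.54) / (-30 − 0) = -0.0006667
|∇h| = √(-0.001000² + -0.0006667²) = 0.001202
Seepage velocity v = K·i/n = 2.2 × 0.001202 / 0.19 = 0.01392 ft/day = 5.084 ft/yr.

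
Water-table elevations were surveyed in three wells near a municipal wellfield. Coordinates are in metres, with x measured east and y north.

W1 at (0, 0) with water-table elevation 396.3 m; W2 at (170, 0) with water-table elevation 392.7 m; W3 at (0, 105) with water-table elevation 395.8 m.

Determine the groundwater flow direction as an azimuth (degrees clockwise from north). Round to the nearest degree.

∂h/∂x = (392.7 − 396.3) / (170 − 0) = -0.02118
∂h/∂y = (395.8 − 396.3) / (105 − 0) = -0.004762
Flow direction (−∇h) has components (+0.02118 E, +0.004762 N).
Azimuth = atan2(E, N) = atan2(+0.02118, +0.004762) = 77.3° ≈ 077°.

077°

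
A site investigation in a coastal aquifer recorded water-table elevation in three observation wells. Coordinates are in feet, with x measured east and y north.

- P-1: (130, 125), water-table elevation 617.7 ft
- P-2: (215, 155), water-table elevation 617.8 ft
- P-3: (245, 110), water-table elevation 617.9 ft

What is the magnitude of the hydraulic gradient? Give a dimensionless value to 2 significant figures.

Taking P-1 as reference: P-2−P-1 = (85, 30, +0.1); P-3−P-1 = (115, -15, +0.2).
Determinant of the coordinate differences = 85·(-15) − 115·30 = -4725.
∂h/∂x = [(+0.1)·(-15) − (+0.2)·30] / -4725 = +0.001587
∂h/∂y = [85·(+0.2) − 115·(+0.1)] / -4725 = -0.001164
|∇h| = √(0.001587² + -0.001164²) = 0.001968

0.0020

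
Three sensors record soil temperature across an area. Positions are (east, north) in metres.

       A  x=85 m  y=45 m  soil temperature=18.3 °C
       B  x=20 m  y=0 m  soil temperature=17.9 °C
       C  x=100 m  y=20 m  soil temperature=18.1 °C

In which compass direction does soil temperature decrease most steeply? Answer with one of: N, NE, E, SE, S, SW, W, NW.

S

Taking A as reference: B−A = (-65, -45, -0.4); C−A = (15, -25, -0.2).
Determinant of the coordinate differences = (-65)·(-25) − 15·(-45) = 2300.
∂T/∂x = [(-0.4)·(-25) − (-0.2)·(-45)] / 2300 = +0.0004348
∂T/∂y = [(-65)·(-0.2) − 15·(-0.4)] / 2300 = +0.008261
Steepest decrease is along −∇f = (-0.0004348 E, -0.008261 N) → south.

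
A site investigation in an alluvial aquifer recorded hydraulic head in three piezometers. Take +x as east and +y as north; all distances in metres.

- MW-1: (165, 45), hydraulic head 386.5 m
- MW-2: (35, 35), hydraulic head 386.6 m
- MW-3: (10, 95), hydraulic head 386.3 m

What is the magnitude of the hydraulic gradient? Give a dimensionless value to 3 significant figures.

0.00517

Differences from MW-1: to MW-2 (Δx, Δy, Δh) = (-130, -10, +0.1); to MW-3 = (-155, 50, -0.2).
Determinant of the coordinate differences = (-130)·50 − (-155)·(-10) = -8050.
∂h/∂x = [(+0.1)·50 − (-0.2)·(-10)] / -8050 = -0.0003727
∂h/∂y = [(-130)·(-0.2) − (-155)·(+0.1)] / -8050 = -0.005155
|∇h| = √(-0.0003727² + -0.005155²) = 0.005168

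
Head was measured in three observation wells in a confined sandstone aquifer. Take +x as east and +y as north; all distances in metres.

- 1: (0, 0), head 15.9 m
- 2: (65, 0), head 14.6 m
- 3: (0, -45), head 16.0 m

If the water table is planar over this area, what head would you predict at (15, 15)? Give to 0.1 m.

∂h/∂x = (14.6 − 15.9) / (65 − 0) = -0.02000
∂h/∂y = (16.0 − 15.9) / (-45 − 0) = -0.002222
h(15, 15) = 15.9 + (-0.02000)·(15) + (-0.002222)·(15) = 15.9 -0.300 -0.033 = 15.567 m.

15.6 m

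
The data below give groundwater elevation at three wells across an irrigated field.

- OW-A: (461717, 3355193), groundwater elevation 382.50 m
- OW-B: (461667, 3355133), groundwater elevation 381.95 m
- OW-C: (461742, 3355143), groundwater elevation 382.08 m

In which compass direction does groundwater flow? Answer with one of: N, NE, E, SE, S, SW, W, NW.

Taking OW-A as reference: OW-B−OW-A = (-50, -60, -0.55); OW-C−OW-A = (25, -50, -0.42).
Determinant of the coordinate differences = (-50)·(-50) − 25·(-60) = 4000.
∂h/∂x = [(-0.55)·(-50) − (-0.42)·(-60)] / 4000 = +0.0005750
∂h/∂y = [(-50)·(-0.42) − 25·(-0.55)] / 4000 = +0.008688
Flow = −∇h = (-0.0005750 east, -0.008688 north), which points south.

S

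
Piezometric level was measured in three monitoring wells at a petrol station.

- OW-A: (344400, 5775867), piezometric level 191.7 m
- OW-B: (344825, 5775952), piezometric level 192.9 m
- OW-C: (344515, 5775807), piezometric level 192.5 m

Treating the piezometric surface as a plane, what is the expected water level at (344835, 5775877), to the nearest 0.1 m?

Three-point gradient (reference OW-A): Δ to OW-B = (425, 85, +1.2), Δ to OW-C = (115, -60, +0.8).
∂h/∂x = +0.003969, ∂h/∂y = -0.005726 (det = -35275).
h(344835, 5775877) = 191.7 + (+0.003969)·(435) + (-0.005726)·(10) = 191.7 +1.726 -0.057 = 193.369 m.

193.4 m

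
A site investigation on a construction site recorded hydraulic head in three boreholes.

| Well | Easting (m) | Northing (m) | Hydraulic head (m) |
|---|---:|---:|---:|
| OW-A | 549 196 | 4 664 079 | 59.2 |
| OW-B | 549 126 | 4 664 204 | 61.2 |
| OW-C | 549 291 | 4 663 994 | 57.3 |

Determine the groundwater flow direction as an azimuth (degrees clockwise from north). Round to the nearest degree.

Differences from OW-A: to OW-B (Δx, Δy, Δh) = (-70, 125, +2.0); to OW-C = (95, -85, -1.9).
Determinant of the coordinate differences = (-70)·(-85) − 95·125 = -5925.
∂h/∂x = [(+2.0)·(-85) − (-1.9)·125] / -5925 = -0.01139
∂h/∂y = [(-70)·(-1.9) − 95·(+2.0)] / -5925 = +0.009620
Flow direction (−∇h) has components (+0.01139 E, -0.009620 N).
Azimuth = atan2(E, N) = atan2(+0.01139, -0.009620) = 130.2° ≈ 130°.

130°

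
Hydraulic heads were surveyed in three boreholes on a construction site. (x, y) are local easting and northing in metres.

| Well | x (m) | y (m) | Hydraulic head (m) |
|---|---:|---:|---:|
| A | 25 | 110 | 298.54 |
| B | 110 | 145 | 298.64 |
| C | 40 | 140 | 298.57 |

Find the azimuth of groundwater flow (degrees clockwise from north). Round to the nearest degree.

242°

Differences from A: to B (Δx, Δy, Δh) = (85, 35, +0.10); to C = (15, 30, +0.03).
Determinant of the coordinate differences = 85·30 − 15·35 = 2025.
∂h/∂x = [(+0.10)·30 − (+0.03)·35] / 2025 = +0.0009630
∂h/∂y = [85·(+0.03) − 15·(+0.10)] / 2025 = +0.0005185
Flow direction (−∇h) has components (-0.0009630 E, -0.0005185 N).
Azimuth = atan2(E, N) = atan2(-0.0009630, -0.0005185) = 241.7° ≈ 242°.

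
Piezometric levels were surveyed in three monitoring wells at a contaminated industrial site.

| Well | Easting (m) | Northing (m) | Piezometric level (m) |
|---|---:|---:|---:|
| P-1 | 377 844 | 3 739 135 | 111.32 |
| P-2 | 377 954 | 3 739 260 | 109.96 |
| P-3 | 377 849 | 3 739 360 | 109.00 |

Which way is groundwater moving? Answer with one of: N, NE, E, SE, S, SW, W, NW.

Taking P-1 as reference: P-2−P-1 = (110, 125, -1.36); P-3−P-1 = (5, 225, -2.32).
Solve a·Δx + b·Δy = Δh: det = 110·225 − 5·125 = 24125.
∂h/∂x = [(-1.36)·225 − (-2.32)·125] / 24125 = -0.0006632
∂h/∂y = [110·(-2.32) − 5·(-1.36)] / 24125 = -0.01030
Flow = −∇h = (+0.0006632 east, +0.01030 north), which points north.

N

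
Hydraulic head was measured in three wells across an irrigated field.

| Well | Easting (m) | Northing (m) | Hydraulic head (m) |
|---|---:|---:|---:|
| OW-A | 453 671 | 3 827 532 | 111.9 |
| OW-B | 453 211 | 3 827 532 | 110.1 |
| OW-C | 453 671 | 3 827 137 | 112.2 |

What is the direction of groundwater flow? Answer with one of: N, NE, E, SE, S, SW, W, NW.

∂h/∂x = (110.1 − 111.9) / (453211 − 453671) = +0.003913
∂h/∂y = (112.2 − 111.9) / (3827137 − 3827532) = -0.0007595
Flow = −∇h = (-0.003913 east, +0.0007595 north), which points west.

W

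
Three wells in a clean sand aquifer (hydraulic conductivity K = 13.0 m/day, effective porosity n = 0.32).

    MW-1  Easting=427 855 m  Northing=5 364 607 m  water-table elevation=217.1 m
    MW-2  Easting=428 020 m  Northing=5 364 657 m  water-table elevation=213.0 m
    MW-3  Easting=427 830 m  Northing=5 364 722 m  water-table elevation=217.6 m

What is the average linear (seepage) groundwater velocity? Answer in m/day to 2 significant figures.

1.00 m/day

With h = a·x + b·y + c and MW-1 as origin, the differences give:
  165·a + 50·b = -4.1
  (-25)·a + 115·b = +0.5
Eliminate b (×115 and ×50, subtract): 20225·a = -496.50 → a = ∂h/∂x = -0.02455
Back-substitute: b = ∂h/∂y = -0.0009889.
|∇h| = √(-0.02455² + -0.0009889²) = 0.02457
Seepage velocity v = K·i/n = 13.0 × 0.02457 / 0.32 = 0.9982 m/day.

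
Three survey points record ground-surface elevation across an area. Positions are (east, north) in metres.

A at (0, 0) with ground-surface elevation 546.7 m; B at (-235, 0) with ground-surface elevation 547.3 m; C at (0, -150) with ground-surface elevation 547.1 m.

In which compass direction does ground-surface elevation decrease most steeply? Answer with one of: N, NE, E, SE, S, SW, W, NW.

NE

∂z/∂x = (547.3 − 546.7) / (-235 − 0) = -0.002553
∂z/∂y = (547.1 − 546.7) / (-150 − 0) = -0.002667
Steepest decrease is along −∇f = (+0.002553 E, +0.002667 N) → northeast.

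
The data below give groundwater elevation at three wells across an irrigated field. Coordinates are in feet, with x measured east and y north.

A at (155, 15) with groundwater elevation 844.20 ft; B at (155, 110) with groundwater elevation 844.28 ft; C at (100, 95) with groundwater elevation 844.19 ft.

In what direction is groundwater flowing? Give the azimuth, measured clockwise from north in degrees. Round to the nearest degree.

239°

Differences from A: to B (Δx, Δy, Δh) = (0, 95, +0.08); to C = (-55, 80, -0.01).
Solve a·Δx + b·Δy = Δh: det = 0·80 − (-55)·95 = 5225.
∂h/∂x = [(+0.08)·80 − (-0.01)·95] / 5225 = +0.001407
∂h/∂y = [0·(-0.01) − (-55)·(+0.08)] / 5225 = +0.0008421
Flow direction (−∇h) has components (-0.001407 E, -0.0008421 N).
Azimuth = atan2(E, N) = atan2(-0.001407, -0.0008421) = 239.1° ≈ 239°.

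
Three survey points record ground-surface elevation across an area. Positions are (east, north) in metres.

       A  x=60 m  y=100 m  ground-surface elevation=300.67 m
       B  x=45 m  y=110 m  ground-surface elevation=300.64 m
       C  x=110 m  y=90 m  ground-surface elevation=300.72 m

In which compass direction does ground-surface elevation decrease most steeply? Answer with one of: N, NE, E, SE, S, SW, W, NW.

N

Taking A as reference: B−A = (-15, 10, -0.03); C−A = (50, -10, +0.05).
Solve a·Δx + b·Δy = Δz: det = (-15)·(-10) − 50·10 = -350.
∂z/∂x = [(-0.03)·(-10) − (+0.05)·10] / -350 = +0.0005714
∂z/∂y = [(-15)·(+0.05) − 50·(-0.03)] / -350 = -0.002143
Steepest decrease is along −∇f = (-0.0005714 E, +0.002143 N) → north.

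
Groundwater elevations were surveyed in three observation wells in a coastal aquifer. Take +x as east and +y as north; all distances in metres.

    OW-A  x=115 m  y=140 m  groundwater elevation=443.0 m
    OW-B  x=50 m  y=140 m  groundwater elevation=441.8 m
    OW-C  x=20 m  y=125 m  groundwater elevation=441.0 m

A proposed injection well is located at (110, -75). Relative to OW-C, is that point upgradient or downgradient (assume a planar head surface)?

downgradient

Differences from OW-A: to OW-B (Δx, Δy, Δh) = (-65, 0, -1.2); to OW-C = (-95, -15, -2.0).
Solve a·Δx + b·Δy = Δh: det = (-65)·(-15) − (-95)·0 = 975.
∂h/∂x = [(-1.2)·(-15) − (-2.0)·0] / 975 = +0.01846
∂h/∂y = [(-65)·(-2.0) − (-95)·(-1.2)] / 975 = +0.01641
Head at (110, -75) = 443.0 + (+0.01846)·(-5) + (+0.01641)·(-215) = 439.38 m.
That is lower than the 441.0 m at OW-C, so the point is downgradient.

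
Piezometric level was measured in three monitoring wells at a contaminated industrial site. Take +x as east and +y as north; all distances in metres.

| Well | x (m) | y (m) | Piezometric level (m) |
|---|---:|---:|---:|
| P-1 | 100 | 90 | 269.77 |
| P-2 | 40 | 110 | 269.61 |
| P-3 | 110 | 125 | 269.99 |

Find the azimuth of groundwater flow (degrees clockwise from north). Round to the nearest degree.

221°

Taking P-1 as reference: P-2−P-1 = (-60, 20, -0.16); P-3−P-1 = (10, 35, +0.22).
Determinant of the coordinate differences = (-60)·35 − 10·20 = -2300.
∂h/∂x = [(-0.16)·35 − (+0.22)·20] / -2300 = +0.004348
∂h/∂y = [(-60)·(+0.22) − 10·(-0.16)] / -2300 = +0.005043
Flow direction (−∇h) has components (-0.004348 E, -0.005043 N).
Azimuth = atan2(E, N) = atan2(-0.004348, -0.005043) = 220.8° ≈ 221°.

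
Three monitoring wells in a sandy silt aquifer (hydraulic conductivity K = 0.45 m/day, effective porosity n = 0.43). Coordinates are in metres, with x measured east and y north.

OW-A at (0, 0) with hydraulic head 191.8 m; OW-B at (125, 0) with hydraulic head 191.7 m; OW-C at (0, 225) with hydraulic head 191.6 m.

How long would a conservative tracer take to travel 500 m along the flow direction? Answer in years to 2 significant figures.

1100 years

∂h/∂x = (191.7 − 191.8) / (125 − 0) = -0.0008000
∂h/∂y = (191.6 − 191.8) / (225 − 0) = -0.0008889
|∇h| = √(-0.0008000² + -0.0008889²) = 0.001196
Seepage velocity v = K·i/n = 0.45 × 0.001196 / 0.43 = 0.001252 m/day.
t = 500 / 0.001252 = 3.994e+05 days = 1.09e+03 years.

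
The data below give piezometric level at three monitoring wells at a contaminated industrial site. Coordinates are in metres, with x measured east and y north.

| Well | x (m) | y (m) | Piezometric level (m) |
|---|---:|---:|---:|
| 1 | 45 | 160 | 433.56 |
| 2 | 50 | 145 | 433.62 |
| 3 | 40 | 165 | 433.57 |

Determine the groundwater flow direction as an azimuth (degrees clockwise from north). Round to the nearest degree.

052°

Differences from 1: to 2 (Δx, Δy, Δh) = (5, -15, +0.06); to 3 = (-5, 5, +0.01).
Determinant of the coordinate differences = 5·5 − (-5)·(-15) = -50.
∂h/∂x = [(+0.06)·5 − (+0.01)·(-15)] / -50 = -0.009000
∂h/∂y = [5·(+0.01) − (-5)·(+0.06)] / -50 = -0.007000
Flow direction (−∇h) has components (+0.009000 E, +0.007000 N).
Azimuth = atan2(E, N) = atan2(+0.009000, +0.007000) = 52.1° ≈ 052°.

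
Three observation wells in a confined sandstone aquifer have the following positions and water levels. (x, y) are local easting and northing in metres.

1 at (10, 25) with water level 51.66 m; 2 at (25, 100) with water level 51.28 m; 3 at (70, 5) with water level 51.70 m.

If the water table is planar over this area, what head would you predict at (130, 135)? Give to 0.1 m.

Differences from 1: to 2 (Δx, Δy, Δh) = (15, 75, -0.38); to 3 = (60, -20, +0.04).
Solve a·Δx + b·Δy = Δh: det = 15·(-20) − 60·75 = -4800.
∂h/∂x = [(-0.38)·(-20) − (+0.04)·75] / -4800 = -0.0009583
∂h/∂y = [15·(+0.04) − 60·(-0.38)] / -4800 = -0.004875
h(130, 135) = 51.66 + (-0.0009583)·(120) + (-0.004875)·(110) = 51.66 -0.115 -0.536 = 51.009 m.

51.0 m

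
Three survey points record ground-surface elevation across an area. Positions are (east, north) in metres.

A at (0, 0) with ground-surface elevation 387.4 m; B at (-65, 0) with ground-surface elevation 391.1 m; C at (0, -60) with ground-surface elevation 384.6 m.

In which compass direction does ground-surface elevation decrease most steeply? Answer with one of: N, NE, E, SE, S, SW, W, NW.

∂z/∂x = (391.1 − 387.4) / (-65 − 0) = -0.05692
∂z/∂y = (384.6 − 387.4) / (-60 − 0) = +0.04667
Steepest decrease is along −∇f = (+0.05692 E, -0.04667 N) → southeast.

SE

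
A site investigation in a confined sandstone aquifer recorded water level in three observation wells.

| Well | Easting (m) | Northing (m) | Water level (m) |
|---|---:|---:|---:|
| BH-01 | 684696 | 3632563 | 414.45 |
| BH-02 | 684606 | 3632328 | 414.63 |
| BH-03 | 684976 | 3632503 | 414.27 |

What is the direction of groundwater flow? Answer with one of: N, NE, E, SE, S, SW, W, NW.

Differences from BH-01: to BH-02 (Δx, Δy, Δh) = (-90, -235, +0.18); to BH-03 = (280, -60, -0.18).
Solve a·Δx + b·Δy = Δh: det = (-90)·(-60) − 280·(-235) = 71200.
∂h/∂x = [(+0.18)·(-60) − (-0.18)·(-235)] / 71200 = -0.0007458
∂h/∂y = [(-90)·(-0.18) − 280·(+0.18)] / 71200 = -0.0004803
Flow = −∇h = (+0.0007458 east, +0.0004803 north), which points northeast.

NE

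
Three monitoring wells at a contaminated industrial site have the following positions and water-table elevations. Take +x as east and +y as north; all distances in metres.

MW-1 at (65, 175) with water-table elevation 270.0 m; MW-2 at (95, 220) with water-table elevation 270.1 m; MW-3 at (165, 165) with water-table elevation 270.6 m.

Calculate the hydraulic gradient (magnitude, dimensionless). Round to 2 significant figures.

With h = a·x + b·y + c and MW-1 as origin, the differences give:
  30·a + 45·b = +0.1
  100·a + (-10)·b = +0.6
Eliminate b (×(-10) and ×45, subtract): -4800·a = -28.00 → a = ∂h/∂x = +0.005833
Back-substitute: b = ∂h/∂y = -0.001667.
|∇h| = √(0.005833² + -0.001667²) = 0.006067

0.0061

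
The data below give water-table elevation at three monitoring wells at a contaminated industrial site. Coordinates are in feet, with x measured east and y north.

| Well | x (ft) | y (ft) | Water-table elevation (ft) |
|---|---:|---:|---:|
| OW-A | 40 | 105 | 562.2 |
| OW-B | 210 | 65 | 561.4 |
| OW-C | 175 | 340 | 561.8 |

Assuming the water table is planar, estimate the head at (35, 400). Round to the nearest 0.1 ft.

Three-point gradient (reference OW-A): Δ to OW-B = (170, -40, -0.8), Δ to OW-C = (135, 235, -0.4).
∂h/∂x = -0.004498, ∂h/∂y = +0.0008820 (det = 45350).
h(35, 400) = 562.2 + (-0.004498)·(-5) + (+0.0008820)·(295) = 562.2 +0.022 +0.260 = 562.483 ft.

562.5 ft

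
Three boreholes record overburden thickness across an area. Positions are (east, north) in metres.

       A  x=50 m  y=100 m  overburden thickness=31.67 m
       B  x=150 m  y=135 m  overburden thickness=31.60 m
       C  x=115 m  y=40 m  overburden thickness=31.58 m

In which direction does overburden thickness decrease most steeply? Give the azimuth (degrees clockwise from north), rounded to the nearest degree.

121°

With d = a·x + b·y + c and A as origin, the differences give:
  100·a + 35·b = -0.07
  65·a + (-60)·b = -0.09
Eliminate b (×(-60) and ×35, subtract): -8275·a = 7.350 → a = ∂d/∂x = -0.0008882
Back-substitute: b = ∂d/∂y = +0.0005378.
Steepest decrease is along −∇f: components (+0.0008882 E, -0.0005378 N).
Azimuth = atan2(+0.0008882, -0.0005378) = 121.2° ≈ 121°.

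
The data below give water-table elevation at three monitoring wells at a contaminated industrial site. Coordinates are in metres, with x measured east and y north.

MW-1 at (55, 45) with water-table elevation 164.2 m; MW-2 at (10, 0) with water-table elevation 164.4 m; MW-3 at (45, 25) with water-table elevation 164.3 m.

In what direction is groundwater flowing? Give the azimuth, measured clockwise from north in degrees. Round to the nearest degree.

349°

Differences from MW-1: to MW-2 (Δx, Δy, Δh) = (-45, -45, +0.2); to MW-3 = (-10, -20, +0.1).
Determinant of the coordinate differences = (-45)·(-20) − (-10)·(-45) = 450.
∂h/∂x = [(+0.2)·(-20) − (+0.1)·(-45)] / 450 = +0.001111
∂h/∂y = [(-45)·(+0.1) − (-10)·(+0.2)] / 450 = -0.005556
Flow direction (−∇h) has components (-0.001111 E, +0.005556 N).
Azimuth = atan2(E, N) = atan2(-0.001111, +0.005556) = 348.7° ≈ 349°.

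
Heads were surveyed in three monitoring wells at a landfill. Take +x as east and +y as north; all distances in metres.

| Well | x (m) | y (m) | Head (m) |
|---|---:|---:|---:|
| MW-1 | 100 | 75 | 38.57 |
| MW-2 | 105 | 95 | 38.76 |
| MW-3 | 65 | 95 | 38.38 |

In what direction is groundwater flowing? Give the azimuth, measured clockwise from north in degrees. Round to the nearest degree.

233°

Taking MW-1 as reference: MW-2−MW-1 = (5, 20, +0.19); MW-3−MW-1 = (-35, 20, -0.19).
Solve a·Δx + b·Δy = Δh: det = 5·20 − (-35)·20 = 800.
∂h/∂x = [(+0.19)·20 − (-0.19)·20] / 800 = +0.009500
∂h/∂y = [5·(-0.19) − (-35)·(+0.19)] / 800 = +0.007125
Flow direction (−∇h) has components (-0.009500 E, -0.007125 N).
Azimuth = atan2(E, N) = atan2(-0.009500, -0.007125) = 233.1° ≈ 233°.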